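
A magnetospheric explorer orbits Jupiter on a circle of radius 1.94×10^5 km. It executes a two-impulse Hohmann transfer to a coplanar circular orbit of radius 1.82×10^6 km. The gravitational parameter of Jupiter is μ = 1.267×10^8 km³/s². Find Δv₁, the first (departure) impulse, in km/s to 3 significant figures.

Δv₁ = 8.80 km/s

Semi-major axis of the transfer orbit: a_t = (1.940×10^5 + 1.820×10^6)/2 = 1.007×10^6 km.
Circular speed at r = 1.940×10^5 km: v_c = √(μ/r) = 25.5557 km/s.
Vis-viva on the transfer ellipse at r = 1.940×10^5 km gives v_t = √[μ(2/r − 1/a_t)] = 34.3565 km/s.
Δv₁ = |v_t − v_c| = |34.3565 − 25.5557| = 8.801 km/s.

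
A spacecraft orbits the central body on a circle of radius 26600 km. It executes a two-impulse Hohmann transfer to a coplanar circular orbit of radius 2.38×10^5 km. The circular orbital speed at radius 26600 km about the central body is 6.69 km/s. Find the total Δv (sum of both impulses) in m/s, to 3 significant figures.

From the circular-orbit relation v² = μ/r at r = 26600 km: μ = v²r = (6.69)² × 26600 = 1.19051×10^6 km³/s².
The Hohmann ellipse has a_t = (r₁ + r₂)/2 = 1.323×10^5 km.
Circular speed at r₁: v₁ = √(μ/r₁) = √(1.19051×10^6/26600) = 6.690 km/s.
On the transfer ellipse at r₁, vis-viva gives v_p = √[μ(2/r₁ − 1/a_t)] = 8.973 km/s.
First burn Δv₁ = |v_p − v₁| = 2.283 km/s.
Circular speed at r₂: v₂ = √(μ/r₂) = 2.237 km/s.
Transfer-orbit speed at r₂: v_a = √[μ(2/r₂ − 1/a_t)] = 1.003 km/s.
Second burn Δv₂ = |v₂ − v_a| = 1.234 km/s.
Total Δv = Δv₁ + Δv₂ = 3.517 km/s.

Δv = 3520 m/s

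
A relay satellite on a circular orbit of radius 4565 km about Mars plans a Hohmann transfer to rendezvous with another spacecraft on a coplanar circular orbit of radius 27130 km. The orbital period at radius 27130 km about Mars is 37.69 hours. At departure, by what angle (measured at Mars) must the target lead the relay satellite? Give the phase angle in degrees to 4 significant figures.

From Kepler's third law T² = 4π²r³/μ at r = 27130 km, T = 37.69 hours = 37.69 × 3600 s = 1.35684×10^5 s: μ = 4π²r³/T² = 42820.5 km³/s².
Transfer-ellipse semi-major axis a_t = (r₁ + r₂)/2 = (4565 + 27130)/2 = 15847.5 km.
Transfer time t = π√(a_t³/μ) = 30288 s.
The target's mean motion on its circular orbit is ω₂ = √(μ/r₂³) = 4.6307×10^-5 rad/s.
Angle swept by the target during transfer: ω₂·t = 1.4025 rad = 80.36°.
Arrival is 180° from departure on the ellipse, so φ = 180° − 80.36° = 99.64°.

φ = 99.64°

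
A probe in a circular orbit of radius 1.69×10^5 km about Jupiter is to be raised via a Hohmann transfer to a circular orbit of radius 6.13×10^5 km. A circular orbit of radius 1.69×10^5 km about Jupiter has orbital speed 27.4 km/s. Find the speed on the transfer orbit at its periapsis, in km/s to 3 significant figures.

From the circular-orbit relation v² = μ/r at r = 1.69×10^5 km: μ = v²r = (27.4)² × 1.69×10^5 = 1.26878×10^8 km³/s².
Transfer-ellipse semi-major axis a_t = (r₁ + r₂)/2 = (1.690×10^5 + 6.130×10^5)/2 = 3.910×10^5 km.
At periapsis, r = 1.690×10^5 km.
Vis-viva: v = √[μ(2/r − 1/a_t)] = √[1.26878×10^8 × (2/1.690×10^5 − 1/3.910×10^5)] = 34.31 km/s.

v = 34.3 km/s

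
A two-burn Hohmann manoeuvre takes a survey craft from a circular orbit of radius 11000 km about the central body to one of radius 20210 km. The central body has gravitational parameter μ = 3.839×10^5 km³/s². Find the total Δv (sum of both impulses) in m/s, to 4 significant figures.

Δv = 1515 m/s

Transfer-ellipse semi-major axis a_t = (r₁ + r₂)/2 = (11000 + 20210)/2 = 15605 km.
At r₁ the circular-orbit speed is v₁ = √(μ/r₁) = 5.9076 km/s.
Transfer-orbit speed at r₁ (vis-viva): v_p = √[μ(2/r₁ − 1/a_t)] = 6.7230 km/s.
First burn Δv₁ = |v_p − v₁| = 0.8154 km/s.
Circular speed at r₂: v₂ = √(μ/r₂) = 4.3584 km/s.
Transfer-orbit speed at r₂: v_a = √[μ(2/r₂ − 1/a_t)] = 3.6592 km/s.
Second burn Δv₂ = |v₂ − v_a| = 0.6992 km/s.
Total Δv = Δv₁ + Δv₂ = 1.515 km/s.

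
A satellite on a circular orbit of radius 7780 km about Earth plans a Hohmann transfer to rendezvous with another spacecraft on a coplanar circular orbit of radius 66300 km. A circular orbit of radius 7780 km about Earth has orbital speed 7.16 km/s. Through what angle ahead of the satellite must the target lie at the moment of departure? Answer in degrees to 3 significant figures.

φ = 105°

From the circular-orbit relation v² = μ/r at r = 7780 km: μ = v²r = (7.16)² × 7780 = 3.98846×10^5 km³/s².
The Hohmann ellipse has a_t = (r₁ + r₂)/2 = 37040 km.
The half-period of the transfer ellipse is t = π√(a_t³/μ) = 35461.2 s.
The target's mean motion on its circular orbit is ω₂ = √(μ/r₂³) = 3.69941×10^-5 rad/s.
Angle swept by the target during transfer: ω₂·t = 1.31186 rad = 75.16°.
The satellite traverses 180° on the transfer ellipse, so the target must lead by 180° − 75.16° = 105°.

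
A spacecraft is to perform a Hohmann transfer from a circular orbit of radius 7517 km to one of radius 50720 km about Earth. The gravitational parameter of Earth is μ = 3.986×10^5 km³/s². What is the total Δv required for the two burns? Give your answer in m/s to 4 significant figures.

The Hohmann ellipse has a_t = (r₁ + r₂)/2 = 29118.5 km.
At r₁ the circular-orbit speed is v₁ = √(μ/r₁) = 7.282 km/s.
Transfer-orbit speed at r₁ (vis-viva): v_p = √[μ(2/r₁ − 1/a_t)] = 9.611 km/s.
First burn Δv₁ = |v_p − v₁| = 2.329 km/s.
Circular speed at r₂: v₂ = √(μ/r₂) = 2.803 km/s.
Transfer-orbit speed at r₂: v_a = √[μ(2/r₂ − 1/a_t)] = 1.424 km/s.
Second burn Δv₂ = |v₂ − v_a| = 1.379 km/s.
Δv = Δv₁ + Δv₂ = 2.329 + 1.379 = 3.708 km/s.

Δv = 3708 m/s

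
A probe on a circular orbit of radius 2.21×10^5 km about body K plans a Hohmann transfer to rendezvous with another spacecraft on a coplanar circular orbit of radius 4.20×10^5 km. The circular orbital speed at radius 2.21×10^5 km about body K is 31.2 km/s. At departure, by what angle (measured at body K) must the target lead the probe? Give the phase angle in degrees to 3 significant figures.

φ = 60.0°

From the circular-orbit relation v² = μ/r at r = 2.21×10^5 km: μ = v²r = (31.2)² × 2.21×10^5 = 2.15130×10^8 km³/s².
Transfer-ellipse semi-major axis a_t = (r₁ + r₂)/2 = (2.210×10^5 + 4.200×10^5)/2 = 3.205×10^5 km.
The half-period of the transfer ellipse is t = π√(a_t³/μ) = 38860 s.
Target angular speed ω₂ = √(μ/r₂³) = 5.389×10^-5 rad/s.
Angle swept by the target during transfer: ω₂·t = 2.094 rad = 120.0°.
Arrival is 180° from departure on the ellipse, so φ = 180° − 120.0° = 60.0°.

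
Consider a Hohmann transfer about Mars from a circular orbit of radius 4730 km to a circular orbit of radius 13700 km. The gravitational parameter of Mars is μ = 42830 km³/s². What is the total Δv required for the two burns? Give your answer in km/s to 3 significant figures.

Δv = 1.16 km/s

The Hohmann ellipse has a_t = (r₁ + r₂)/2 = 9215 km.
Circular speed at r₁: v₁ = √(μ/r₁) = √(42830/4730) = 3.00915 km/s.
On the transfer ellipse at r₁, vis-viva equation gives v_p = √[μ(2/r₁ − 1/a_t)] = 3.66907 km/s.
First burn Δv₁ = |v_p − v₁| = 0.6599 km/s.
At r₂, v₂ = √(μ/r₂) = 1.76813 km/s.
Transfer-orbit speed at r₂: v_a = √[μ(2/r₂ − 1/a_t)] = 1.26677 km/s.
Second burn Δv₂ = |v₂ − v_a| = 0.5014 km/s.
Δv = Δv₁ + Δv₂ = 0.6599 + 0.5014 = 1.161 km/s.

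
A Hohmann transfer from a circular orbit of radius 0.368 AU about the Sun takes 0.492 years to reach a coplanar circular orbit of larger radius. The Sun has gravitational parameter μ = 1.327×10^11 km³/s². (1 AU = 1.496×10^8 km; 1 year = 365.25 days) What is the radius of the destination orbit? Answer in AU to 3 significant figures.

In km: r₁ = 0.368 × 1.496×10^8 = 5.50528×10^7 km.
Transfer time t = 0.492 years × 365.25 × 86400 s = 1.55263392×10^7 s, and t = π√(a_t³/μ).
So a_t = (μ t²/π²)^(1/3) = (1.327×10^11 × (1.55263392×10^7)² / π²)^(1/3) = 1.4799×10^8 km.
Since a_t = (r₁ + r₂)/2, r₂ = 2a_t − r₁ = 2×1.4799×10^8 − 5.50528×10^7 = 2.409272×10^8 km.
In AU: r₂ = 2.409272×10^8 / 1.496×10^8 = 1.61 AU.

r₂ = 1.61 AU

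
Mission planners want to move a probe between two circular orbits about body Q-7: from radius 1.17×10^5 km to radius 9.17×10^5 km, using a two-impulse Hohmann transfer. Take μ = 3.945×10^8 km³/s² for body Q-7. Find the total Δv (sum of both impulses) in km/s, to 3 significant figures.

Δv = 30.1 km/s

The Hohmann ellipse has a_t = (r₁ + r₂)/2 = 5.170×10^5 km.
Circular speed at r₁: v₁ = √(μ/r₁) = √(3.945×10^8/1.170×10^5) = 58.067 km/s.
Transfer-orbit speed at r₁ (vis-viva): v_p = √[μ(2/r₁ − 1/a_t)] = 77.334 km/s.
First burn Δv₁ = |v_p − v₁| = 19.27 km/s.
Circular speed at r₂: v₂ = √(μ/r₂) = 20.74 km/s.
Transfer-orbit speed at r₂: v_a = √[μ(2/r₂ − 1/a_t)] = 9.867 km/s.
Second burn Δv₂ = |v₂ − v_a| = 10.87 km/s.
Total Δv = Δv₁ + Δv₂ = 30.14 km/s.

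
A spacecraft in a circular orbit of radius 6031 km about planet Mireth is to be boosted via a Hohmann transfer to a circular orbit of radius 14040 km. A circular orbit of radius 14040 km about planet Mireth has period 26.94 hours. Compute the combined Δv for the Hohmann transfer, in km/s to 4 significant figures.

From Kepler's third law T² = 4π²r³/μ at r = 14040 km, T = 26.94 hours = 26.94 × 3600 s = 96984 s: μ = 4π²r³/T² = 11616.1 km³/s².
The Hohmann ellipse has a_t = (r₁ + r₂)/2 = 10035.5 km.
Circular speed at r₁: v₁ = √(μ/r₁) = √(11616.1/6031) = 1.3878 km/s.
On the transfer ellipse at r₁, vis-viva gives v_p = √[μ(2/r₁ − 1/a_t)] = 1.6415 km/s.
First burn Δv₁ = |v_p − v₁| = 0.2537 km/s.
At r₂, v₂ = √(μ/r₂) = 0.9096 km/s.
Transfer-orbit speed at r₂: v_a = √[μ(2/r₂ − 1/a_t)] = 0.7051 km/s.
Second burn Δv₂ = |v₂ − v_a| = 0.2045 km/s.
Δv = Δv₁ + Δv₂ = 0.2537 + 0.2045 = 0.4582 km/s.

Δv = 0.4582 km/s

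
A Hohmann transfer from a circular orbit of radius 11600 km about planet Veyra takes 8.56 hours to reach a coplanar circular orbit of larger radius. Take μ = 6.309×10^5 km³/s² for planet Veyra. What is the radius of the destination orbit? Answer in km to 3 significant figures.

r₂ = 67000 km

Transfer time t = 8.56 hours = 30816 s, and t = π√(a_t³/μ).
So a_t = (μ t²/π²)^(1/3) = (6.309×10^5 × (30816)² / π²)^(1/3) = 39301 km.
Since a_t = (r₁ + r₂)/2, r₂ = 2a_t − r₁ = 2×39301 − 11600 = 67002 km.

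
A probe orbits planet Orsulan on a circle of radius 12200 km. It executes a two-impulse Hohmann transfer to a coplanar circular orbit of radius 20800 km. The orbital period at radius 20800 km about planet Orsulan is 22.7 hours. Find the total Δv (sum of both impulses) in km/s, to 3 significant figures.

From Kepler's third law T² = 4π²r³/μ at r = 20800 km, T = 22.7 hours = 22.7 × 3600 s = 81720 s: μ = 4π²r³/T² = 53197.7 km³/s².
The Hohmann ellipse has a_t = (r₁ + r₂)/2 = 16500 km.
Circular speed at r₁: v₁ = √(μ/r₁) = √(53197.7/12200) = 2.088174 km/s.
Transfer-orbit speed at r₁ (vis-viva equation): v_p = √[μ(2/r₁ − 1/a_t)] = 2.344533 km/s.
First burn Δv₁ = |v_p − v₁| = 0.256359 km/s.
Circular speed at r₂: v₂ = √(μ/r₂) = 1.5992444 km/s.
Transfer-orbit speed at r₂: v_a = √[μ(2/r₂ − 1/a_t)] = 1.3751586 km/s.
Second burn Δv₂ = |v₂ − v_a| = 0.224086 km/s.
Δv = Δv₁ + Δv₂ = 0.256359 + 0.224086 = 0.4804 km/s.

Δv = 0.480 km/s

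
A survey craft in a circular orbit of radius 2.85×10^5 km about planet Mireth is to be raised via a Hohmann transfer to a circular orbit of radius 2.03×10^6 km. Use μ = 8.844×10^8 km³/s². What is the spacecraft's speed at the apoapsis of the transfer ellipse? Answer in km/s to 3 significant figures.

Semi-major axis of the transfer orbit: a_t = (2.850×10^5 + 2.030×10^6)/2 = 1.1575×10^6 km.
At apoapsis, r = 2.030×10^6 km.
Vis-viva: v = √[μ(2/r − 1/a_t)] = √[8.844×10^8 × (2/2.030×10^6 − 1/1.1575×10^6)] = 10.36 km/s.

v = 10.4 km/s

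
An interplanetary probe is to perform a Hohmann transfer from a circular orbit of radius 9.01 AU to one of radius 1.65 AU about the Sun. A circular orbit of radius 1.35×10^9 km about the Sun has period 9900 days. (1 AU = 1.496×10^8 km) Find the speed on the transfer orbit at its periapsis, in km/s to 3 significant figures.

From Kepler's third law T² = 4π²r³/μ at r = 1.35×10^9 km, T = 9900 days = 9900 × 86400 s = 8.5536×10^8 s: μ = 4π²r³/T² = 1.32759×10^11 km³/s².
In km: r₁ = 9.01 × 1.496×10^8 = 1.347896×10^9 km; r₂ = 1.65 × 1.496×10^8 = 2.4684×10^8 km.
The Hohmann ellipse has a_t = (r₁ + r₂)/2 = 7.97368×10^8 km.
At periapsis, r = 2.4684×10^8 km.
Applying v² = μ(2/r − 1/a_t): v = 30.15 km/s.

v = 30.2 km/s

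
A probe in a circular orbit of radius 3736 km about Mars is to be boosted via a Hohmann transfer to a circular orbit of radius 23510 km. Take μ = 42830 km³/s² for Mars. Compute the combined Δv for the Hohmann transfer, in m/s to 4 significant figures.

Δv = 1705 m/s

Transfer-ellipse semi-major axis a_t = (r₁ + r₂)/2 = (3736 + 23510)/2 = 13623 km.
Circular speed at r₁: v₁ = √(μ/r₁) = √(42830/3736) = 3.386 km/s.
Transfer-orbit speed at r₁ (vis-viva): v_p = √[μ(2/r₁ − 1/a_t)] = 4.448 km/s.
First burn Δv₁ = |v_p − v₁| = 1.062 km/s.
Circular speed at r₂: v₂ = √(μ/r₂) = 1.3497 km/s.
Transfer-orbit speed at r₂: v_a = √[μ(2/r₂ − 1/a_t)] = 0.70683 km/s.
Second burn Δv₂ = |v₂ − v_a| = 0.6429 km/s.
Total Δv = Δv₁ + Δv₂ = 1.705 km/s.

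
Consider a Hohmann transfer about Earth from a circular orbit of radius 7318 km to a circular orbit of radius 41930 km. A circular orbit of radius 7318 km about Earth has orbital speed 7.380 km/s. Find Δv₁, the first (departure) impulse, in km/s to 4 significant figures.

Δv₁ = 2.250 km/s

From the circular-orbit relation v² = μ/r at r = 7318 km: μ = v²r = (7.380)² × 7318 = 3.98570×10^5 km³/s².
Transfer-ellipse semi-major axis a_t = (r₁ + r₂)/2 = (7318 + 41930)/2 = 24624 km.
Circular speed at r = 7318 km: v_c = √(μ/r) = 7.380 km/s.
Transfer-orbit speed at the same r (vis-viva, a = a_t): v_t = √[μ(2/r − 1/a_t)] = 9.630 km/s.
Δv₁ = |v_t − v_c| = |9.630 − 7.380| = 2.250 km/s.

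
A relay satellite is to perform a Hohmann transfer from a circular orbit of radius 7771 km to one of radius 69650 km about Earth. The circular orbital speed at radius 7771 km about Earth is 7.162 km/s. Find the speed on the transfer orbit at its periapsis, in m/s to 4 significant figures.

v = 9607 m/s

From the circular-orbit relation v² = μ/r at r = 7771 km: μ = v²r = (7.162)² × 7771 = 3.98608×10^5 km³/s².
The Hohmann ellipse has a_t = (r₁ + r₂)/2 = 38710.5 km.
The periapsis of the transfer ellipse is at r = 7771 km.
Vis-viva: v = √[μ(2/r − 1/a_t)] = √[3.98608×10^5 × (2/7771 − 1/38710.5)] = 9.607 km/s.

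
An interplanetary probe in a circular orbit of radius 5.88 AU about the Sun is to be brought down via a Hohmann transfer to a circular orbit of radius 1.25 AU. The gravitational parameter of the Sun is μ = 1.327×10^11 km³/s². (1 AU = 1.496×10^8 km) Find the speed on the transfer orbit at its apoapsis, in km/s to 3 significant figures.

v = 7.27 km/s

In km: r₁ = 5.88 × 1.496×10^8 = 8.79648×10^8 km; r₂ = 1.25 × 1.496×10^8 = 1.870×10^8 km.
Transfer-ellipse semi-major axis a_t = (r₁ + r₂)/2 = (8.79648×10^8 + 1.870×10^8)/2 = 5.33324×10^8 km.
The apoapsis of the transfer ellipse is at r = 8.79648×10^8 km.
From the vis-viva equation, v = √[μ(2/r − 1/a_t)] = 7.273 km/s.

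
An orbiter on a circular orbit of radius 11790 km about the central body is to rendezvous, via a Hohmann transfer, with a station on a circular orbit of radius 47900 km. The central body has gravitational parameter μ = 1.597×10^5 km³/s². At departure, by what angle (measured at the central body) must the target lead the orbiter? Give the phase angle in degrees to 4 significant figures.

φ = 91.47°

The Hohmann ellipse has a_t = (r₁ + r₂)/2 = 29845 km.
The half-period of the transfer ellipse is t = π√(a_t³/μ) = 40533 s.
The target's mean motion on its circular orbit is ω₂ = √(μ/r₂³) = 3.8120×10^-5 rad/s.
Angle swept by the target during transfer: ω₂·t = 1.5451 rad = 88.53°.
Arrival is 180° from departure on the ellipse, so φ = 180° − 88.53° = 91.47°.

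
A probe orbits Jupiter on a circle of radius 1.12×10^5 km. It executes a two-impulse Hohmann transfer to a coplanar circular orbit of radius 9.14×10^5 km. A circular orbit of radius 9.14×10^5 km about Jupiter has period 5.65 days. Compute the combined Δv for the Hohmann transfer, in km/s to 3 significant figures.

From Kepler's third law T² = 4π²r³/μ at r = 9.14×10^5 km, T = 5.65 days = 5.65 × 86400 s = 4.8816×10^5 s: μ = 4π²r³/T² = 1.26495×10^8 km³/s².
The Hohmann ellipse has a_t = (r₁ + r₂)/2 = 5.130×10^5 km.
Circular speed at r₁: v₁ = √(μ/r₁) = √(1.26495×10^8/1.120×10^5) = 33.61 km/s.
Transfer-orbit speed at r₁ (vis-viva equation): v_p = √[μ(2/r₁ − 1/a_t)] = 44.86 km/s.
First burn Δv₁ = |v_p − v₁| = 11.25 km/s.
At r₂, v₂ = √(μ/r₂) = 11.764 km/s.
Transfer-orbit speed at r₂: v_a = √[μ(2/r₂ − 1/a_t)] = 5.4969 km/s.
Second burn Δv₂ = |v₂ − v_a| = 6.267 km/s.
Total Δv = Δv₁ + Δv₂ = 17.52 km/s.

Δv = 17.5 km/s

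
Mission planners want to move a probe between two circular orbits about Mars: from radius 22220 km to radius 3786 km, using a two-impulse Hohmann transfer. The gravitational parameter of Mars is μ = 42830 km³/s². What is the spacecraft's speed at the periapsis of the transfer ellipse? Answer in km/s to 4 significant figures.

Semi-major axis of the transfer orbit: a_t = (22220 + 3786)/2 = 13003 km.
At periapsis, r = 3786 km.
From the vis-viva equation, v = √[μ(2/r − 1/a_t)] = 4.397 km/s.

v = 4.397 km/s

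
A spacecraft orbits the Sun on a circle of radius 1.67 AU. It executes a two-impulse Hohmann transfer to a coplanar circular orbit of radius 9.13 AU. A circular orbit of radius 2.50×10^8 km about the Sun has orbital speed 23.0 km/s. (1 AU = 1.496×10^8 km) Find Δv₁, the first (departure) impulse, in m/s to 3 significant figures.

From the circular-orbit relation v² = μ/r at r = 2.50×10^8 km: μ = v²r = (23.0)² × 2.50×10^8 = 1.32250×10^11 km³/s².
In km: r₁ = 1.67 × 1.496×10^8 = 2.49832×10^8 km; r₂ = 9.13 × 1.496×10^8 = 1.365848×10^9 km.
Transfer-ellipse semi-major axis a_t = (r₁ + r₂)/2 = (2.49832×10^8 + 1.365848×10^9)/2 = 8.0784×10^8 km.
Circular speed at r = 2.49832×10^8 km: v_c = √(μ/r) = 23.008 km/s.
Vis-viva on the transfer ellipse at r = 2.49832×10^8 km gives v_t = √[μ(2/r − 1/a_t)] = 29.917 km/s.
Δv₁ = |v_t − v_c| = |29.917 − 23.008| = 6.909 km/s.

Δv₁ = 6910 m/s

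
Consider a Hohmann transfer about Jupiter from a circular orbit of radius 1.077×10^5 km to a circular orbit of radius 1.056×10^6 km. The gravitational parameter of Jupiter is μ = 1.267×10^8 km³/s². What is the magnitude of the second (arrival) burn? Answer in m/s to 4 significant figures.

Δv₂ = 6241 m/s

The Hohmann ellipse has a_t = (r₁ + r₂)/2 = 5.8185×10^5 km.
Circular speed at r = 1.056×10^6 km: v_c = √(μ/r) = 10.954 km/s.
Transfer-orbit speed at the same r (vis-viva, a = a_t): v_t = √[μ(2/r − 1/a_t)] = 4.7126 km/s.
Δv₂ = |v_t − v_c| = |4.7126 − 10.954| = 6.241 km/s.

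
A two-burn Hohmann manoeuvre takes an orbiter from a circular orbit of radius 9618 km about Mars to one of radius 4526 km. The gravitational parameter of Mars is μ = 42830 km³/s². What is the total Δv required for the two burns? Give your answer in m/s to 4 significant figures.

Δv = 933.3 m/s

Transfer-ellipse semi-major axis a_t = (r₁ + r₂)/2 = (9618 + 4526)/2 = 7072 km.
At r₁ the circular-orbit speed is v₁ = √(μ/r₁) = 2.11024 km/s.
Transfer-orbit speed at r₁ (v² = μ(2/r − 1/a)): v_a = √[μ(2/r₁ − 1/a_t)] = 1.68818 km/s.
First burn Δv₁ = |v_a − v₁| = 0.42206 km/s.
Circular speed at r₂: v₂ = √(μ/r₂) = 3.07622 km/s.
Transfer-orbit speed at r₂: v_p = √[μ(2/r₂ − 1/a_t)] = 3.58747 km/s.
Second burn Δv₂ = |v₂ − v_p| = 0.51125 km/s.
Total Δv = Δv₁ + Δv₂ = 0.9333 km/s.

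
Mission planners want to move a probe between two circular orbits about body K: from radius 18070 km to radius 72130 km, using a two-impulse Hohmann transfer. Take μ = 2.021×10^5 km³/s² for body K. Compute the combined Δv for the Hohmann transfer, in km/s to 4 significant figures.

Semi-major axis of the transfer orbit: a_t = (18070 + 72130)/2 = 45100 km.
At r₁ the circular-orbit speed is v₁ = √(μ/r₁) = 3.3443 km/s.
Transfer-orbit speed at r₁ (v² = μ(2/r − 1/a)): v_p = √[μ(2/r₁ − 1/a_t)] = 4.2294 km/s.
First burn Δv₁ = |v_p − v₁| = 0.8851 km/s.
Circular speed at r₂: v₂ = √(μ/r₂) = 1.67388 km/s.
Transfer-orbit speed at r₂: v_a = √[μ(2/r₂ − 1/a_t)] = 1.05954 km/s.
Second burn Δv₂ = |v₂ − v_a| = 0.6143 km/s.
Total Δv = Δv₁ + Δv₂ = 1.499 km/s.

Δv = 1.499 km/s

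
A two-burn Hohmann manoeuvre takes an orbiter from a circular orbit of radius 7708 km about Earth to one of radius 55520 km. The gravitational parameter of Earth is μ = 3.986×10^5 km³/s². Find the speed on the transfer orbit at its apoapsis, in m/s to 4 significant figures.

Transfer-ellipse semi-major axis a_t = (r₁ + r₂)/2 = (7708 + 55520)/2 = 31614 km.
The apoapsis of the transfer ellipse is at r = 55520 km.
From the vis-viva equation, v = √[μ(2/r − 1/a_t)] = 1.323 km/s.

v = 1323 m/s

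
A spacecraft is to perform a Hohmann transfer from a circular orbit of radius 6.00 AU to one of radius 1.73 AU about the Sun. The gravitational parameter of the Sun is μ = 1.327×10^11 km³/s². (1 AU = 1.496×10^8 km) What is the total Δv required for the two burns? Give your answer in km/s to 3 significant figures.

Δv = 9.59 km/s

In km: r₁ = 6.00 × 1.496×10^8 = 8.976×10^8 km; r₂ = 1.73 × 1.496×10^8 = 2.58808×10^8 km.
The Hohmann ellipse has a_t = (r₁ + r₂)/2 = 5.78204×10^8 km.
Circular speed at r₁: v₁ = √(μ/r₁) = √(1.327×10^11/8.976×10^8) = 12.159 km/s.
Transfer-orbit speed at r₁ (v² = μ(2/r − 1/a)): v_a = √[μ(2/r₁ − 1/a_t)] = 8.1347 km/s.
First burn Δv₁ = |v_a − v₁| = 4.024 km/s.
At r₂, v₂ = √(μ/r₂) = 22.644 km/s.
Transfer-orbit speed at r₂: v_p = √[μ(2/r₂ − 1/a_t)] = 28.213 km/s.
Second burn Δv₂ = |v₂ − v_p| = 5.569 km/s.
Δv = Δv₁ + Δv₂ = 4.024 + 5.569 = 9.593 km/s.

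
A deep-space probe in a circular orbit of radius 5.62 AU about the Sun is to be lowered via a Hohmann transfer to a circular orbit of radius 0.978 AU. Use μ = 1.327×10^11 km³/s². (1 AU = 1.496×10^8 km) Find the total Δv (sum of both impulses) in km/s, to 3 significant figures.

In km: r₁ = 5.62 × 1.496×10^8 = 8.40752×10^8 km; r₂ = 0.978 × 1.496×10^8 = 1.463088×10^8 km.
Semi-major axis of the transfer orbit: a_t = (8.40752×10^8 + 1.463088×10^8)/2 = 4.935304×10^8 km.
At r₁ the circular-orbit speed is v₁ = √(μ/r₁) = 12.563 km/s.
Transfer-orbit speed at r₁ (vis-viva equation): v_a = √[μ(2/r₁ − 1/a_t)] = 6.8404 km/s.
First burn Δv₁ = |v_a − v₁| = 5.723 km/s.
At r₂, v₂ = √(μ/r₂) = 30.11620 km/s.
Transfer-orbit speed at r₂: v_p = √[μ(2/r₂ − 1/a_t)] = 39.30766 km/s.
Second burn Δv₂ = |v₂ − v_p| = 9.191 km/s.
Total Δv = Δv₁ + Δv₂ = 14.91 km/s.

Δv = 14.9 km/s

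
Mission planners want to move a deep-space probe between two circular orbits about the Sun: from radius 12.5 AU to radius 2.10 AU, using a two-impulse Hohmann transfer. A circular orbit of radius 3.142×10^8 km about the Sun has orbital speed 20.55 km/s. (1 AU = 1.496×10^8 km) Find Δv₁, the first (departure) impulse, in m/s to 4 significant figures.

Δv₁ = 3906 m/s

From the circular-orbit relation v² = μ/r at r = 3.142×10^8 km: μ = v²r = (20.55)² × 3.142×10^8 = 1.32687×10^11 km³/s².
In km: r₁ = 12.5 × 1.496×10^8 = 1.870×10^9 km; r₂ = 2.10 × 1.496×10^8 = 3.1416×10^8 km.
The Hohmann ellipse has a_t = (r₁ + r₂)/2 = 1.09208×10^9 km.
Circular speed at r = 1.870×10^9 km: v_c = √(μ/r) = 8.424 km/s.
Vis-viva on the transfer ellipse at r = 1.870×10^9 km gives v_t = √[μ(2/r − 1/a_t)] = 4.518 km/s.
Δv₁ = |v_t − v_c| = |4.518 − 8.424| = 3.906 km/s.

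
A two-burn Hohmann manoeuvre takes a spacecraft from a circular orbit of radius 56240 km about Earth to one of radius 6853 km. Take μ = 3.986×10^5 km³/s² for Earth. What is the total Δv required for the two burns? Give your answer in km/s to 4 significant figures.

Semi-major axis of the transfer orbit: a_t = (56240 + 6853)/2 = 31546.5 km.
Circular speed at r₁: v₁ = √(μ/r₁) = √(3.986×10^5/56240) = 2.6622 km/s.
Transfer-orbit speed at r₁ (v² = μ(2/r − 1/a)): v_a = √[μ(2/r₁ − 1/a_t)] = 1.2408 km/s.
First burn Δv₁ = |v_a − v₁| = 1.4214 km/s.
Circular speed at r₂: v₂ = √(μ/r₂) = 7.6266 km/s.
Transfer-orbit speed at r₂: v_p = √[μ(2/r₂ − 1/a_t)] = 10.183 km/s.
Second burn Δv₂ = |v₂ − v_p| = 2.5564 km/s.
Δv = Δv₁ + Δv₂ = 1.4214 + 2.5564 = 3.978 km/s.

Δv = 3.978 km/s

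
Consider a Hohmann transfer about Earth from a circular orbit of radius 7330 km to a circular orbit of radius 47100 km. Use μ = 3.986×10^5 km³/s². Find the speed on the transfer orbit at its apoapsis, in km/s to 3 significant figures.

Semi-major axis of the transfer orbit: a_t = (7330 + 47100)/2 = 27215 km.
The apoapsis of the transfer ellipse is at r = 47100 km.
Applying v² = μ(2/r − 1/a_t): v = 1.510 km/s.

v = 1.51 km/s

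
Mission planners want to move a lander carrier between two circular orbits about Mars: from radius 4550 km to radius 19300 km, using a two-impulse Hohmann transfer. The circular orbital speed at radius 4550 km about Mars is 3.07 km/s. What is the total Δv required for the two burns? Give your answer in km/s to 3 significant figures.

From the circular-orbit relation v² = μ/r at r = 4550 km: μ = v²r = (3.07)² × 4550 = 42883.3 km³/s².
Semi-major axis of the transfer orbit: a_t = (4550 + 19300)/2 = 11925 km.
At r₁ the circular-orbit speed is v₁ = √(μ/r₁) = 3.0700 km/s.
On the transfer ellipse at r₁, vis-viva gives v_p = √[μ(2/r₁ − 1/a_t)] = 3.9056 km/s.
First burn Δv₁ = |v_p − v₁| = 0.83560 km/s.
At r₂, v₂ = √(μ/r₂) = 1.49061 km/s.
Transfer-orbit speed at r₂: v_a = √[μ(2/r₂ − 1/a_t)] = 0.920750 km/s.
Second burn Δv₂ = |v₂ − v_a| = 0.56986 km/s.
Δv = Δv₁ + Δv₂ = 0.83560 + 0.56986 = 1.405 km/s.

Δv = 1.41 km/s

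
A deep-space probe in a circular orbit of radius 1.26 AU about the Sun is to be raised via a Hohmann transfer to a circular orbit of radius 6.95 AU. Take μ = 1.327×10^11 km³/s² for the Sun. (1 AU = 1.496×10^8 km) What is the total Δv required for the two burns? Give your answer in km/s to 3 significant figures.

In km: r₁ = 1.26 × 1.496×10^8 = 1.88496×10^8 km; r₂ = 6.95 × 1.496×10^8 = 1.03972×10^9 km.
Transfer-ellipse semi-major axis a_t = (r₁ + r₂)/2 = (1.88496×10^8 + 1.03972×10^9)/2 = 6.14108×10^8 km.
At r₁ the circular-orbit speed is v₁ = √(μ/r₁) = 26.533 km/s.
On the transfer ellipse at r₁, v² = μ(2/r − 1/a) gives v_p = √[μ(2/r₁ − 1/a_t)] = 34.524 km/s.
First burn Δv₁ = |v_p − v₁| = 7.991 km/s.
Circular speed at r₂: v₂ = √(μ/r₂) = 11.297 km/s.
Transfer-orbit speed at r₂: v_a = √[μ(2/r₂ − 1/a_t)] = 6.2590 km/s.
Second burn Δv₂ = |v₂ − v_a| = 5.038 km/s.
Δv = Δv₁ + Δv₂ = 7.991 + 5.038 = 13.03 km/s.

Δv = 13.0 km/s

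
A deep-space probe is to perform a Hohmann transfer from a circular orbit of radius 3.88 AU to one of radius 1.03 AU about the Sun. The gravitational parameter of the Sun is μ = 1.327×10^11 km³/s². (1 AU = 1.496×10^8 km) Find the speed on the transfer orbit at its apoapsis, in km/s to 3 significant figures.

v = 9.79 km/s

In km: r₁ = 3.88 × 1.496×10^8 = 5.80448×10^8 km; r₂ = 1.03 × 1.496×10^8 = 1.54088×10^8 km.
The Hohmann ellipse has a_t = (r₁ + r₂)/2 = 3.67268×10^8 km.
At apoapsis, r = 5.80448×10^8 km.
Applying v² = μ(2/r − 1/a_t): v = 9.794 km/s.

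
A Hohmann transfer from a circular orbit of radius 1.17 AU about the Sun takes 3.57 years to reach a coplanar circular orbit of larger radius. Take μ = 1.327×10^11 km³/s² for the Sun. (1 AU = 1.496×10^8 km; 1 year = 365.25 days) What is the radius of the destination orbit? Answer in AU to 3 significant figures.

In km: r₁ = 1.17 × 1.496×10^8 = 1.75032×10^8 km.
Transfer time t = 3.57 years × 365.25 × 86400 s = 1.12660632×10^8 s, and t = π√(a_t³/μ).
So a_t = (μ t²/π²)^(1/3) = (1.327×10^11 × (1.12660632×10^8)² / π²)^(1/3) = 5.5467×10^8 km.
Since a_t = (r₁ + r₂)/2, r₂ = 2a_t − r₁ = 2×5.5467×10^8 − 1.75032×10^8 = 9.34308×10^8 km.
In AU: r₂ = 9.34308×10^8 / 1.496×10^8 = 6.25 AU.

r₂ = 6.25 AU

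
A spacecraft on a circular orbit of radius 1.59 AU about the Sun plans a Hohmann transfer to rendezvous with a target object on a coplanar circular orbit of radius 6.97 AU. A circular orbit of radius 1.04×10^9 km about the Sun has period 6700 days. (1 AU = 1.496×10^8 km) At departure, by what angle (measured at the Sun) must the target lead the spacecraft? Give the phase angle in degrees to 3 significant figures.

From Kepler's third law T² = 4π²r³/μ at r = 1.04×10^9 km, T = 6700 days = 6700 × 86400 s = 5.7888×10^8 s: μ = 4π²r³/T² = 1.32520×10^11 km³/s².
In km: r₁ = 1.59 × 1.496×10^8 = 2.37864×10^8 km; r₂ = 6.97 × 1.496×10^8 = 1.042712×10^9 km.
Transfer-ellipse semi-major axis a_t = (r₁ + r₂)/2 = (2.37864×10^8 + 1.042712×10^9)/2 = 6.40288×10^8 km.
Transfer time t = π√(a_t³/μ) = 1.3982×10^8 s.
The target's mean motion on its circular orbit is ω₂ = √(μ/r₂³) = 1.0812×10^-8 rad/s.
Angle swept by the target during transfer: ω₂·t = 1.5117 rad = 86.61°.
The spacecraft traverses 180° on the transfer ellipse, so the target must lead by 180° − 86.61° = 93.4°.

φ = 93.4°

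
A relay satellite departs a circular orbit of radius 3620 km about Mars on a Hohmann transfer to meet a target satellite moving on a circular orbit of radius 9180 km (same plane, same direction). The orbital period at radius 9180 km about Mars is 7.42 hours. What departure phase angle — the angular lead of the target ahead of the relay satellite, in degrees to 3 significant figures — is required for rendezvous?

From Kepler's third law T² = 4π²r³/μ at r = 9180 km, T = 7.42 hours = 7.42 × 3600 s = 26712 s: μ = 4π²r³/T² = 42803.1 km³/s².
Transfer-ellipse semi-major axis a_t = (r₁ + r₂)/2 = (3620 + 9180)/2 = 6400 km.
The half-period of the transfer ellipse is t = π√(a_t³/μ) = 7775 s.
Target angular speed ω₂ = √(μ/r₂³) = 2.352×10^-4 rad/s.
Angle swept by the target during transfer: ω₂·t = 1.829 rad = 104.8°.
Arrival is 180° from departure on the ellipse, so φ = 180° − 104.8° = 75.2°.

φ = 75.2°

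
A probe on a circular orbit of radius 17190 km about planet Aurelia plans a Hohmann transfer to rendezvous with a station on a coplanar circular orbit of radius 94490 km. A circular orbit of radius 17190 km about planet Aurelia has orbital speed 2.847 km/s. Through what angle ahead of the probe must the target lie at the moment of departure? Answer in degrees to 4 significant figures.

From the circular-orbit relation v² = μ/r at r = 17190 km: μ = v²r = (2.847)² × 17190 = 1.39332×10^5 km³/s².
The Hohmann ellipse has a_t = (r₁ + r₂)/2 = 55840 km.
The half-period of the transfer ellipse is t = π√(a_t³/μ) = 1.1106×10^5 s.
The target's mean motion on its circular orbit is ω₂ = √(μ/r₂³) = 1.2851×10^-5 rad/s.
Angle swept by the target during transfer: ω₂·t = 1.4272 rad = 81.77°.
The probe traverses 180° on the transfer ellipse, so the target must lead by 180° − 81.77° = 98.23°.

φ = 98.23°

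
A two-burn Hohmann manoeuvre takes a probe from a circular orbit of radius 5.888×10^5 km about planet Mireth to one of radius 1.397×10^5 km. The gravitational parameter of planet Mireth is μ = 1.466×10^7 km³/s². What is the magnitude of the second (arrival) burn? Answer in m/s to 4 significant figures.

The Hohmann ellipse has a_t = (r₁ + r₂)/2 = 3.6425×10^5 km.
Circular speed at r = 1.397×10^5 km: v_c = √(μ/r) = 10.24 km/s.
Vis-viva on the transfer ellipse at r = 1.397×10^5 km gives v_t = √[μ(2/r − 1/a_t)] = 13.02 km/s.
Δv₂ = |v_t − v_c| = |13.02 − 10.24| = 2.780 km/s.

Δv₂ = 2780 m/s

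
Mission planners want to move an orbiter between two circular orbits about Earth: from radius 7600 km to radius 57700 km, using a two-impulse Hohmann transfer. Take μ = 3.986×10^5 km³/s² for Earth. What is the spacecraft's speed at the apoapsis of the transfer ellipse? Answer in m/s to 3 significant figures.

v = 1270 m/s

The Hohmann ellipse has a_t = (r₁ + r₂)/2 = 32650 km.
The apoapsis of the transfer ellipse is at r = 57700 km.
Vis-viva: v = √[μ(2/r − 1/a_t)] = √[3.986×10^5 × (2/57700 − 1/32650)] = 1.268 km/s.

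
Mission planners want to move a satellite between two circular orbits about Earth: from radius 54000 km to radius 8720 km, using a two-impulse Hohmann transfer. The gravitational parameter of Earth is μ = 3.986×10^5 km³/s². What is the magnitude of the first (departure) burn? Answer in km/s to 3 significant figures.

Δv₁ = 1.28 km/s

The Hohmann ellipse has a_t = (r₁ + r₂)/2 = 31360 km.
Circular speed at r = 54000 km: v_c = √(μ/r) = 2.717 km/s.
Vis-viva on the transfer ellipse at r = 54000 km gives v_t = √[μ(2/r − 1/a_t)] = 1.433 km/s.
Δv₁ = |v_t − v_c| = |1.433 − 2.717| = 1.284 km/s.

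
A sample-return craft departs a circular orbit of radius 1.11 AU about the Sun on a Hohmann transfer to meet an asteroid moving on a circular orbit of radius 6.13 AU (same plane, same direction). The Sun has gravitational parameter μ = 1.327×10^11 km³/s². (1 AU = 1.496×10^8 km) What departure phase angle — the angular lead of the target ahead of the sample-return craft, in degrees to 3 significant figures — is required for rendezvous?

φ = 98.3°

In km: r₁ = 1.11 × 1.496×10^8 = 1.66056×10^8 km; r₂ = 6.13 × 1.496×10^8 = 9.17048×10^8 km.
Semi-major axis of the transfer orbit: a_t = (1.66056×10^8 + 9.17048×10^8)/2 = 5.41552×10^8 km.
Transfer time t = π√(a_t³/μ) = 1.0869×10^8 s.
The target's mean motion on its circular orbit is ω₂ = √(μ/r₂³) = 1.3117×10^-8 rad/s.
Angle swept by the target during transfer: ω₂·t = 1.4257 rad = 81.69°.
The sample-return craft traverses 180° on the transfer ellipse, so the target must lead by 180° − 81.69° = 98.3°.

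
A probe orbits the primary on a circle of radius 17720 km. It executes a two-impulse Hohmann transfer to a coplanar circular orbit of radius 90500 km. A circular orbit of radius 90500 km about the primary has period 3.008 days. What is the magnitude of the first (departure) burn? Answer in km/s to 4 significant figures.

From Kepler's third law T² = 4π²r³/μ at r = 90500 km, T = 3.008 days = 3.008 × 86400 s = 2.598912×10^5 s: μ = 4π²r³/T² = 4.33234×10^5 km³/s².
The Hohmann ellipse has a_t = (r₁ + r₂)/2 = 54110 km.
On the circular orbit at r = 17720 km, v_c = √(μ/r) = 4.945 km/s.
Vis-viva on the transfer ellipse at r = 17720 km gives v_t = √[μ(2/r − 1/a_t)] = 6.395 km/s.
Δv₁ = |v_t − v_c| = |6.395 − 4.945| = 1.450 km/s.

Δv₁ = 1.450 km/s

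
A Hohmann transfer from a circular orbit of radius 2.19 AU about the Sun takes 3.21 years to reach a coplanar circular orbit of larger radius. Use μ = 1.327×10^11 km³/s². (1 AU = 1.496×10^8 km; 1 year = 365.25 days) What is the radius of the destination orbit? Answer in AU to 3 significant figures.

In km: r₁ = 2.19 × 1.496×10^8 = 3.27624×10^8 km.
Transfer time t = 3.21 years × 365.25 × 86400 s = 1.01299896×10^8 s, and t = π√(a_t³/μ).
So a_t = (μ t²/π²)^(1/3) = (1.327×10^11 × (1.01299896×10^8)² / π²)^(1/3) = 5.1673×10^8 km.
Since a_t = (r₁ + r₂)/2, r₂ = 2a_t − r₁ = 2×5.1673×10^8 − 3.27624×10^8 = 7.05836×10^8 km.
In AU: r₂ = 7.05836×10^8 / 1.496×10^8 = 4.72 AU.

r₂ = 4.72 AU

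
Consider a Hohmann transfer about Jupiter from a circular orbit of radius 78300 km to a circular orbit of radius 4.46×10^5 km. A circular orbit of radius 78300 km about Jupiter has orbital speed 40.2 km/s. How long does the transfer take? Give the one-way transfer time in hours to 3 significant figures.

From the circular-orbit relation v² = μ/r at r = 78300 km: μ = v²r = (40.2)² × 78300 = 1.26536×10^8 km³/s².
Transfer-ellipse semi-major axis a_t = (r₁ + r₂)/2 = (78300 + 4.460×10^5)/2 = 2.6215×10^5 km.
By Kepler's third law the transfer-orbit period is T = 2π√(a_t³/μ), so t = T/2 = 37490 s.
Converting: 37490 s ÷ 3600 s/hour = 10.4 hours.

t = 10.4 hours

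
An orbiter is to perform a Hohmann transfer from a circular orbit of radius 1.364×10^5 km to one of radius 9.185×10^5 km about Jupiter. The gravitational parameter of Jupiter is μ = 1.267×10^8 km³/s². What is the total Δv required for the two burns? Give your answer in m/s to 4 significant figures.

Δv = 15510 m/s

Semi-major axis of the transfer orbit: a_t = (1.364×10^5 + 9.185×10^5)/2 = 5.2745×10^5 km.
Circular speed at r₁: v₁ = √(μ/r₁) = √(1.267×10^8/1.364×10^5) = 30.478 km/s.
Transfer-orbit speed at r₁ (vis-viva): v_p = √[μ(2/r₁ − 1/a_t)] = 40.219 km/s.
First burn Δv₁ = |v_p − v₁| = 9.741 km/s.
Circular speed at r₂: v₂ = √(μ/r₂) = 11.745 km/s.
Transfer-orbit speed at r₂: v_a = √[μ(2/r₂ − 1/a_t)] = 5.9726 km/s.
Second burn Δv₂ = |v₂ − v_a| = 5.772 km/s.
Total Δv = Δv₁ + Δv₂ = 15.51 km/s.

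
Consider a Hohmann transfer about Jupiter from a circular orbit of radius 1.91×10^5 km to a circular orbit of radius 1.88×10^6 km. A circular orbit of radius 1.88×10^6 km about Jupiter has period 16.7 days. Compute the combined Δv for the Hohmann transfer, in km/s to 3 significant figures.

From Kepler's third law T² = 4π²r³/μ at r = 1.88×10^6 km, T = 16.7 days = 16.7 × 86400 s = 1.44288×10^6 s: μ = 4π²r³/T² = 1.26001×10^8 km³/s².
Transfer-ellipse semi-major axis a_t = (r₁ + r₂)/2 = (1.910×10^5 + 1.880×10^6)/2 = 1.0355×10^6 km.
Circular speed at r₁: v₁ = √(μ/r₁) = √(1.26001×10^8/1.910×10^5) = 25.6844 km/s.
Transfer-orbit speed at r₁ (v² = μ(2/r − 1/a)): v_p = √[μ(2/r₁ − 1/a_t)] = 34.6078 km/s.
First burn Δv₁ = |v_p − v₁| = 8.923 km/s.
At r₂, v₂ = √(μ/r₂) = 8.187 km/s.
Transfer-orbit speed at r₂: v_a = √[μ(2/r₂ − 1/a_t)] = 3.516 km/s.
Second burn Δv₂ = |v₂ − v_a| = 4.671 km/s.
Total Δv = Δv₁ + Δv₂ = 13.59 km/s.

Δv = 13.6 km/s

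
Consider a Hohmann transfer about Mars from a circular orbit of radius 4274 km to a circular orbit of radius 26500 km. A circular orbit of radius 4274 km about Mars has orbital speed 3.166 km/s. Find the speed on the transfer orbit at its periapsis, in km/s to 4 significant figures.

v = 4.155 km/s

From the circular-orbit relation v² = μ/r at r = 4274 km: μ = v²r = (3.166)² × 4274 = 42840.7 km³/s².
Transfer-ellipse semi-major axis a_t = (r₁ + r₂)/2 = (4274 + 26500)/2 = 15387 km.
The periapsis of the transfer ellipse is at r = 4274 km.
Applying v² = μ(2/r − 1/a_t): v = 4.155 km/s.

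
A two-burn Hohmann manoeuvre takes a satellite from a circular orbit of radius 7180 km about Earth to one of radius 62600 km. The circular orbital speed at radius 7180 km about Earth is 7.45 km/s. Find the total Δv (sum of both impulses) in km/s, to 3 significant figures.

Δv = 3.91 km/s

From the circular-orbit relation v² = μ/r at r = 7180 km: μ = v²r = (7.45)² × 7180 = 3.98508×10^5 km³/s².
The Hohmann ellipse has a_t = (r₁ + r₂)/2 = 34890 km.
Circular speed at r₁: v₁ = √(μ/r₁) = √(3.98508×10^5/7180) = 7.450 km/s.
Transfer-orbit speed at r₁ (vis-viva): v_p = √[μ(2/r₁ − 1/a_t)] = 9.979 km/s.
First burn Δv₁ = |v_p − v₁| = 2.529 km/s.
At r₂, v₂ = √(μ/r₂) = 2.52308 km/s.
Transfer-orbit speed at r₂: v_a = √[μ(2/r₂ − 1/a_t)] = 1.14457 km/s.
Second burn Δv₂ = |v₂ − v_a| = 1.379 km/s.
Δv = Δv₁ + Δv₂ = 2.529 + 1.379 = 3.908 km/s.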